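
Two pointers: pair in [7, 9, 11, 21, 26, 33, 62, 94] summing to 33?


lo=0(7)+hi=7(94)=101
lo=0(7)+hi=6(62)=69
lo=0(7)+hi=5(33)=40
lo=0(7)+hi=4(26)=33

Yes: 7+26=33


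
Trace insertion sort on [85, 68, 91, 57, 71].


Initial: [85, 68, 91, 57, 71]
Insert 68: [68, 85, 91, 57, 71]
Insert 91: [68, 85, 91, 57, 71]
Insert 57: [57, 68, 85, 91, 71]
Insert 71: [57, 68, 71, 85, 91]

Sorted: [57, 68, 71, 85, 91]


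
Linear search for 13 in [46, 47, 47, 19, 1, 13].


i=0: 46!=13
i=1: 47!=13
i=2: 47!=13
i=3: 19!=13
i=4: 1!=13
i=5: 13==13 found!

Found at 5, 6 comps


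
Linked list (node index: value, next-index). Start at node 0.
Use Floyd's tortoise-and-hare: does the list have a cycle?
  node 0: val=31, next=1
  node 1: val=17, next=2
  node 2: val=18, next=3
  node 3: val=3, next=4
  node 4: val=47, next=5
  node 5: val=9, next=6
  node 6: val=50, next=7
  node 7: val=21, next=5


Floyd's tortoise (slow, +1) and hare (fast, +2):
  init: slow=0, fast=0
  step 1: slow=1, fast=2
  step 2: slow=2, fast=4
  step 3: slow=3, fast=6
  step 4: slow=4, fast=5
  step 5: slow=5, fast=7
  step 6: slow=6, fast=6
  slow == fast at node 6: cycle detected

Cycle: yes


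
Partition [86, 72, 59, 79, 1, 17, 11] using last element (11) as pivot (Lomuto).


Pivot: 11
  1 <= 11: swap -> [1, 72, 59, 79, 86, 17, 11]
Place pivot at 1: [1, 11, 59, 79, 86, 17, 72]

Partitioned: [1, 11, 59, 79, 86, 17, 72]


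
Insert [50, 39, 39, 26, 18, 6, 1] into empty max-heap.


Insert 50: [50]
Insert 39: [50, 39]
Insert 39: [50, 39, 39]
Insert 26: [50, 39, 39, 26]
Insert 18: [50, 39, 39, 26, 18]
Insert 6: [50, 39, 39, 26, 18, 6]
Insert 1: [50, 39, 39, 26, 18, 6, 1]

Final heap: [50, 39, 39, 26, 18, 6, 1]


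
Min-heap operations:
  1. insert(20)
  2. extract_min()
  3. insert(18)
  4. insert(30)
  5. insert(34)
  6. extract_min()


insert(20) -> [20]
extract_min()->20, []
insert(18) -> [18]
insert(30) -> [18, 30]
insert(34) -> [18, 30, 34]
extract_min()->18, [30, 34]

Final heap: [30, 34]


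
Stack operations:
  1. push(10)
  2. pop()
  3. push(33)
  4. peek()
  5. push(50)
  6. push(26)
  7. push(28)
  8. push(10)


push(10) -> [10]
pop()->10, []
push(33) -> [33]
peek()->33
push(50) -> [33, 50]
push(26) -> [33, 50, 26]
push(28) -> [33, 50, 26, 28]
push(10) -> [33, 50, 26, 28, 10]

Final stack: [33, 50, 26, 28, 10]


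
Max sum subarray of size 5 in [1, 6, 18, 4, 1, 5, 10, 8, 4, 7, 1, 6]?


[0:5]: 30
[1:6]: 34
[2:7]: 38
[3:8]: 28
[4:9]: 28
[5:10]: 34
[6:11]: 30
[7:12]: 26

Max: 38 at [2:7]


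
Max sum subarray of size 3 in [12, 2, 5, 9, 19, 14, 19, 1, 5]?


[0:3]: 19
[1:4]: 16
[2:5]: 33
[3:6]: 42
[4:7]: 52
[5:8]: 34
[6:9]: 25

Max: 52 at [4:7]


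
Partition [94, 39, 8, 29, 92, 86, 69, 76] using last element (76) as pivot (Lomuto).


Pivot: 76
  39 <= 76: swap -> [39, 94, 8, 29, 92, 86, 69, 76]
  8 <= 76: swap -> [39, 8, 94, 29, 92, 86, 69, 76]
  29 <= 76: swap -> [39, 8, 29, 94, 92, 86, 69, 76]
  69 <= 76: swap -> [39, 8, 29, 69, 92, 86, 94, 76]
Place pivot at 4: [39, 8, 29, 69, 76, 86, 94, 92]

Partitioned: [39, 8, 29, 69, 76, 86, 94, 92]


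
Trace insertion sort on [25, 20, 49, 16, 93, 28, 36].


Initial: [25, 20, 49, 16, 93, 28, 36]
Insert 20: [20, 25, 49, 16, 93, 28, 36]
Insert 49: [20, 25, 49, 16, 93, 28, 36]
Insert 16: [16, 20, 25, 49, 93, 28, 36]
Insert 93: [16, 20, 25, 49, 93, 28, 36]
Insert 28: [16, 20, 25, 28, 49, 93, 36]
Insert 36: [16, 20, 25, 28, 36, 49, 93]

Sorted: [16, 20, 25, 28, 36, 49, 93]


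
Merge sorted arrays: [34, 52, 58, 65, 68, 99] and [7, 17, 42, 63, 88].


Take 7 from B
Take 17 from B
Take 34 from A
Take 42 from B
Take 52 from A
Take 58 from A
Take 63 from B
Take 65 from A
Take 68 from A
Take 88 from B

Merged: [7, 17, 34, 42, 52, 58, 63, 65, 68, 88, 99]


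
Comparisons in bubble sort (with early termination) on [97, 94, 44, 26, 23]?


Algorithm: bubble sort (with early termination)
Input: [97, 94, 44, 26, 23]
Sorted: [23, 26, 44, 94, 97]

10


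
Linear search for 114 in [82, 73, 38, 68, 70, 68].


i=0: 82!=114
i=1: 73!=114
i=2: 38!=114
i=3: 68!=114
i=4: 70!=114
i=5: 68!=114

Not found, 6 comps


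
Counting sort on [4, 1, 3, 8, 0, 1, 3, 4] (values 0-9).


Input: [4, 1, 3, 8, 0, 1, 3, 4]
Counts: [1, 2, 0, 2, 2, 0, 0, 0, 1, 0]

Sorted: [0, 1, 1, 3, 3, 4, 4, 8]


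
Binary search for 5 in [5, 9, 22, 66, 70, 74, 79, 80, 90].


Step 1: lo=0, hi=8, mid=4, val=70
Step 2: lo=0, hi=3, mid=1, val=9
Step 3: lo=0, hi=0, mid=0, val=5

Found at index 0


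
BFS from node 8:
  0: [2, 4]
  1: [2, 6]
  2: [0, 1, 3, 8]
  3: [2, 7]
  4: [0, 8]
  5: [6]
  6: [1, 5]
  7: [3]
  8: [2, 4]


Visit 8, enqueue [2, 4]
Visit 2, enqueue [0, 1, 3]
Visit 4, enqueue []
Visit 0, enqueue []
Visit 1, enqueue [6]
Visit 3, enqueue [7]
Visit 6, enqueue [5]
Visit 7, enqueue []
Visit 5, enqueue []

BFS order: [8, 2, 4, 0, 1, 3, 6, 7, 5]


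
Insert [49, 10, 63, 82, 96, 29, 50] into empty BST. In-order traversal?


Insert 49: root
Insert 10: L from 49
Insert 63: R from 49
Insert 82: R from 49 -> R from 63
Insert 96: R from 49 -> R from 63 -> R from 82
Insert 29: L from 49 -> R from 10
Insert 50: R from 49 -> L from 63

In-order: [10, 29, 49, 50, 63, 82, 96]


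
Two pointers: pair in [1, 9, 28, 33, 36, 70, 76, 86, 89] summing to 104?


lo=0(1)+hi=8(89)=90
lo=1(9)+hi=8(89)=98
lo=2(28)+hi=8(89)=117
lo=2(28)+hi=7(86)=114
lo=2(28)+hi=6(76)=104

Yes: 28+76=104


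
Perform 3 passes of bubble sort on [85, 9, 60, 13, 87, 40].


Initial: [85, 9, 60, 13, 87, 40]
Pass 1: [9, 60, 13, 85, 40, 87] (4 swaps)
Pass 2: [9, 13, 60, 40, 85, 87] (2 swaps)
Pass 3: [9, 13, 40, 60, 85, 87] (1 swaps)

After 3 passes: [9, 13, 40, 60, 85, 87]


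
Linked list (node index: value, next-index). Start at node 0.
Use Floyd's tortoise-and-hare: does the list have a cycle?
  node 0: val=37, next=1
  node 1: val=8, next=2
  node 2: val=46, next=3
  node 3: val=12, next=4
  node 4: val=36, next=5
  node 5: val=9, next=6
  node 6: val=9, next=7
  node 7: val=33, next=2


Floyd's tortoise (slow, +1) and hare (fast, +2):
  init: slow=0, fast=0
  step 1: slow=1, fast=2
  step 2: slow=2, fast=4
  step 3: slow=3, fast=6
  step 4: slow=4, fast=2
  step 5: slow=5, fast=4
  step 6: slow=6, fast=6
  slow == fast at node 6: cycle detected

Cycle: yes


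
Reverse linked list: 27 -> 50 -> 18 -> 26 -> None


Step 1: curr=27, set curr.next=prev(None) | reversed so far: 27
Step 2: curr=50, set curr.next=prev(27) | reversed so far: 50 -> 27
Step 3: curr=18, set curr.next=prev(50) | reversed so far: 18 -> 50 -> 27
Step 4: curr=26, set curr.next=prev(18) | reversed so far: 26 -> 18 -> 50 -> 27

26 -> 18 -> 50 -> 27 -> None


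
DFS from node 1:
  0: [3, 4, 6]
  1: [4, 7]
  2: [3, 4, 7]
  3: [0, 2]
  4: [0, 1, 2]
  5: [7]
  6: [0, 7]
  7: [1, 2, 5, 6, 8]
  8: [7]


Visit 1, push [7, 4]
Visit 4, push [2, 0]
Visit 0, push [6, 3]
Visit 3, push [2]
Visit 2, push [7]
Visit 7, push [8, 6, 5]
Visit 5, push []
Visit 6, push []
Visit 8, push []

DFS order: [1, 4, 0, 3, 2, 7, 5, 6, 8]


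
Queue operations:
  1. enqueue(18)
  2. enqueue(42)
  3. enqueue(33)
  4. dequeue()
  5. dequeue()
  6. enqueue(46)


enqueue(18) -> [18]
enqueue(42) -> [18, 42]
enqueue(33) -> [18, 42, 33]
dequeue()->18, [42, 33]
dequeue()->42, [33]
enqueue(46) -> [33, 46]

Final queue: [33, 46]


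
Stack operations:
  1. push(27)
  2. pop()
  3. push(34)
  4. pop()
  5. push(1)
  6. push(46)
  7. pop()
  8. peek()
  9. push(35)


push(27) -> [27]
pop()->27, []
push(34) -> [34]
pop()->34, []
push(1) -> [1]
push(46) -> [1, 46]
pop()->46, [1]
peek()->1
push(35) -> [1, 35]

Final stack: [1, 35]


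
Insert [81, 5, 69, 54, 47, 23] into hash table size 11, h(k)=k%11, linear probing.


Insert 81: h=4 -> slot 4
Insert 5: h=5 -> slot 5
Insert 69: h=3 -> slot 3
Insert 54: h=10 -> slot 10
Insert 47: h=3, 3 probes -> slot 6
Insert 23: h=1 -> slot 1

Table: [None, 23, None, 69, 81, 5, 47, None, None, None, 54]


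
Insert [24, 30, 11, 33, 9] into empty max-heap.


Insert 24: [24]
Insert 30: [30, 24]
Insert 11: [30, 24, 11]
Insert 33: [33, 30, 11, 24]
Insert 9: [33, 30, 11, 24, 9]

Final heap: [33, 30, 11, 24, 9]


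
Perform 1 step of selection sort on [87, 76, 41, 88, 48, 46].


Initial: [87, 76, 41, 88, 48, 46]
Step 1: min=41 at 2
  Swap: [41, 76, 87, 88, 48, 46]

After 1 step: [41, 76, 87, 88, 48, 46]


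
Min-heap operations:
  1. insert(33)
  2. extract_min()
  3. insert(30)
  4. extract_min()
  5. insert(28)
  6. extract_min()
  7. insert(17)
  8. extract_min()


insert(33) -> [33]
extract_min()->33, []
insert(30) -> [30]
extract_min()->30, []
insert(28) -> [28]
extract_min()->28, []
insert(17) -> [17]
extract_min()->17, []

Final heap: []


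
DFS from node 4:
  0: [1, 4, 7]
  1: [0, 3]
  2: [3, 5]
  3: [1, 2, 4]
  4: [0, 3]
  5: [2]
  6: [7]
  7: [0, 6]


Visit 4, push [3, 0]
Visit 0, push [7, 1]
Visit 1, push [3]
Visit 3, push [2]
Visit 2, push [5]
Visit 5, push []
Visit 7, push [6]
Visit 6, push []

DFS order: [4, 0, 1, 3, 2, 5, 7, 6]


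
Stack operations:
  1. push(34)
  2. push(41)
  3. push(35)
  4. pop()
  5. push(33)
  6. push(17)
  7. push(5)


push(34) -> [34]
push(41) -> [34, 41]
push(35) -> [34, 41, 35]
pop()->35, [34, 41]
push(33) -> [34, 41, 33]
push(17) -> [34, 41, 33, 17]
push(5) -> [34, 41, 33, 17, 5]

Final stack: [34, 41, 33, 17, 5]


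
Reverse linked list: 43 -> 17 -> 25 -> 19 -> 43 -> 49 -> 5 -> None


Step 1: curr=43, set curr.next=prev(None) | reversed so far: 43
Step 2: curr=17, set curr.next=prev(43) | reversed so far: 17 -> 43
Step 3: curr=25, set curr.next=prev(17) | reversed so far: 25 -> 17 -> 43
Step 4: curr=19, set curr.next=prev(25) | reversed so far: 19 -> 25 -> 17 -> 43
Step 5: curr=43, set curr.next=prev(19) | reversed so far: 43 -> 19 -> 25 -> 17 -> 43
Step 6: curr=49, set curr.next=prev(43) | reversed so far: 49 -> 43 -> 19 -> 25 -> 17 -> 43
Step 7: curr=5, set curr.next=prev(49) | reversed so far: 5 -> 49 -> 43 -> 19 -> 25 -> 17 -> 43

5 -> 49 -> 43 -> 19 -> 25 -> 17 -> 43 -> None


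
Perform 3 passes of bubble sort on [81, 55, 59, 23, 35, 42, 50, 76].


Initial: [81, 55, 59, 23, 35, 42, 50, 76]
Pass 1: [55, 59, 23, 35, 42, 50, 76, 81] (7 swaps)
Pass 2: [55, 23, 35, 42, 50, 59, 76, 81] (4 swaps)
Pass 3: [23, 35, 42, 50, 55, 59, 76, 81] (4 swaps)

After 3 passes: [23, 35, 42, 50, 55, 59, 76, 81]


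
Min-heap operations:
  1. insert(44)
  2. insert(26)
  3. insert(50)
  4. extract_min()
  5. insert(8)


insert(44) -> [44]
insert(26) -> [26, 44]
insert(50) -> [26, 44, 50]
extract_min()->26, [44, 50]
insert(8) -> [8, 50, 44]

Final heap: [8, 50, 44]


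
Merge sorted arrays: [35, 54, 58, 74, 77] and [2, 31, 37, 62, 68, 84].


Take 2 from B
Take 31 from B
Take 35 from A
Take 37 from B
Take 54 from A
Take 58 from A
Take 62 from B
Take 68 from B
Take 74 from A
Take 77 from A

Merged: [2, 31, 35, 37, 54, 58, 62, 68, 74, 77, 84]


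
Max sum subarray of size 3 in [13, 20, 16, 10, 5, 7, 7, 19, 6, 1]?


[0:3]: 49
[1:4]: 46
[2:5]: 31
[3:6]: 22
[4:7]: 19
[5:8]: 33
[6:9]: 32
[7:10]: 26

Max: 49 at [0:3]


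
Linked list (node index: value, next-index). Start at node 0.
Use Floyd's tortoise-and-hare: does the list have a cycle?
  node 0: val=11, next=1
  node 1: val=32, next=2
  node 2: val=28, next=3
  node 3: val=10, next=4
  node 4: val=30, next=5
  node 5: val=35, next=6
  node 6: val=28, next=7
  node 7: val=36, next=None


Floyd's tortoise (slow, +1) and hare (fast, +2):
  init: slow=0, fast=0
  step 1: slow=1, fast=2
  step 2: slow=2, fast=4
  step 3: slow=3, fast=6
  step 4: fast 6->7->None, no cycle

Cycle: no


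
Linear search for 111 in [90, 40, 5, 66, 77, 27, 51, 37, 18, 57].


i=0: 90!=111
i=1: 40!=111
i=2: 5!=111
i=3: 66!=111
i=4: 77!=111
i=5: 27!=111
i=6: 51!=111
i=7: 37!=111
i=8: 18!=111
i=9: 57!=111

Not found, 10 comps


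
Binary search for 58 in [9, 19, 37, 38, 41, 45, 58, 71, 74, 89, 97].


Step 1: lo=0, hi=10, mid=5, val=45
Step 2: lo=6, hi=10, mid=8, val=74
Step 3: lo=6, hi=7, mid=6, val=58

Found at index 6


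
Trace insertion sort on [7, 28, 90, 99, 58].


Initial: [7, 28, 90, 99, 58]
Insert 28: [7, 28, 90, 99, 58]
Insert 90: [7, 28, 90, 99, 58]
Insert 99: [7, 28, 90, 99, 58]
Insert 58: [7, 28, 58, 90, 99]

Sorted: [7, 28, 58, 90, 99]


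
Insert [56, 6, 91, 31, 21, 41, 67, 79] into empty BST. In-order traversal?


Insert 56: root
Insert 6: L from 56
Insert 91: R from 56
Insert 31: L from 56 -> R from 6
Insert 21: L from 56 -> R from 6 -> L from 31
Insert 41: L from 56 -> R from 6 -> R from 31
Insert 67: R from 56 -> L from 91
Insert 79: R from 56 -> L from 91 -> R from 67

In-order: [6, 21, 31, 41, 56, 67, 79, 91]


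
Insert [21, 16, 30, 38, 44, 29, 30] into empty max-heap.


Insert 21: [21]
Insert 16: [21, 16]
Insert 30: [30, 16, 21]
Insert 38: [38, 30, 21, 16]
Insert 44: [44, 38, 21, 16, 30]
Insert 29: [44, 38, 29, 16, 30, 21]
Insert 30: [44, 38, 30, 16, 30, 21, 29]

Final heap: [44, 38, 30, 16, 30, 21, 29]


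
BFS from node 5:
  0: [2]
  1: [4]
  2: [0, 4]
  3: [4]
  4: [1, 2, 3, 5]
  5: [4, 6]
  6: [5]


Visit 5, enqueue [4, 6]
Visit 4, enqueue [1, 2, 3]
Visit 6, enqueue []
Visit 1, enqueue []
Visit 2, enqueue [0]
Visit 3, enqueue []
Visit 0, enqueue []

BFS order: [5, 4, 6, 1, 2, 3, 0]


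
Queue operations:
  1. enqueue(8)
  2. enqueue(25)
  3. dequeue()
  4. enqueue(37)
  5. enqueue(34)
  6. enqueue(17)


enqueue(8) -> [8]
enqueue(25) -> [8, 25]
dequeue()->8, [25]
enqueue(37) -> [25, 37]
enqueue(34) -> [25, 37, 34]
enqueue(17) -> [25, 37, 34, 17]

Final queue: [25, 37, 34, 17]


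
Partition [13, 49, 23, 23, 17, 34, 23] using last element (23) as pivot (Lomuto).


Pivot: 23
  13 <= 23: advance i (no swap)
  23 <= 23: swap -> [13, 23, 49, 23, 17, 34, 23]
  23 <= 23: swap -> [13, 23, 23, 49, 17, 34, 23]
  17 <= 23: swap -> [13, 23, 23, 17, 49, 34, 23]
Place pivot at 4: [13, 23, 23, 17, 23, 34, 49]

Partitioned: [13, 23, 23, 17, 23, 34, 49]


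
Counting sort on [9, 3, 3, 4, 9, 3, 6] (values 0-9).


Input: [9, 3, 3, 4, 9, 3, 6]
Counts: [0, 0, 0, 3, 1, 0, 1, 0, 0, 2]

Sorted: [3, 3, 3, 4, 6, 9, 9]


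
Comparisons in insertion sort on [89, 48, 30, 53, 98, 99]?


Algorithm: insertion sort
Input: [89, 48, 30, 53, 98, 99]
Sorted: [30, 48, 53, 89, 98, 99]

7


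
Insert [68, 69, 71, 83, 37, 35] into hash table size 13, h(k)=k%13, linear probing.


Insert 68: h=3 -> slot 3
Insert 69: h=4 -> slot 4
Insert 71: h=6 -> slot 6
Insert 83: h=5 -> slot 5
Insert 37: h=11 -> slot 11
Insert 35: h=9 -> slot 9

Table: [None, None, None, 68, 69, 83, 71, None, None, 35, None, 37, None]


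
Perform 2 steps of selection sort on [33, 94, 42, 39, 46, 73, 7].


Initial: [33, 94, 42, 39, 46, 73, 7]
Step 1: min=7 at 6
  Swap: [7, 94, 42, 39, 46, 73, 33]
Step 2: min=33 at 6
  Swap: [7, 33, 42, 39, 46, 73, 94]

After 2 steps: [7, 33, 42, 39, 46, 73, 94]


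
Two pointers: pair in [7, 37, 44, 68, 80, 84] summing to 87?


lo=0(7)+hi=5(84)=91
lo=0(7)+hi=4(80)=87

Yes: 7+80=87


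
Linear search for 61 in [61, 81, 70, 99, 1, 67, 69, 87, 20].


i=0: 61==61 found!

Found at 0, 1 comps


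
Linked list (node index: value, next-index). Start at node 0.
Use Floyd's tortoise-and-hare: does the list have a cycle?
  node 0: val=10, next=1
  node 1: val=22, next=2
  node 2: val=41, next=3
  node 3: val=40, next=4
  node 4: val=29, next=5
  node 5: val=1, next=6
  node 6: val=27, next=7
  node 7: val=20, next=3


Floyd's tortoise (slow, +1) and hare (fast, +2):
  init: slow=0, fast=0
  step 1: slow=1, fast=2
  step 2: slow=2, fast=4
  step 3: slow=3, fast=6
  step 4: slow=4, fast=3
  step 5: slow=5, fast=5
  slow == fast at node 5: cycle detected

Cycle: yes


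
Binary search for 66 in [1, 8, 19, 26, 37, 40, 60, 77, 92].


Step 1: lo=0, hi=8, mid=4, val=37
Step 2: lo=5, hi=8, mid=6, val=60
Step 3: lo=7, hi=8, mid=7, val=77

Not found


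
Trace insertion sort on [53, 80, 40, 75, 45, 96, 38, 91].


Initial: [53, 80, 40, 75, 45, 96, 38, 91]
Insert 80: [53, 80, 40, 75, 45, 96, 38, 91]
Insert 40: [40, 53, 80, 75, 45, 96, 38, 91]
Insert 75: [40, 53, 75, 80, 45, 96, 38, 91]
Insert 45: [40, 45, 53, 75, 80, 96, 38, 91]
Insert 96: [40, 45, 53, 75, 80, 96, 38, 91]
Insert 38: [38, 40, 45, 53, 75, 80, 96, 91]
Insert 91: [38, 40, 45, 53, 75, 80, 91, 96]

Sorted: [38, 40, 45, 53, 75, 80, 91, 96]


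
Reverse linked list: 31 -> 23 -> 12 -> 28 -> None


Step 1: curr=31, set curr.next=prev(None) | reversed so far: 31
Step 2: curr=23, set curr.next=prev(31) | reversed so far: 23 -> 31
Step 3: curr=12, set curr.next=prev(23) | reversed so far: 12 -> 23 -> 31
Step 4: curr=28, set curr.next=prev(12) | reversed so far: 28 -> 12 -> 23 -> 31

28 -> 12 -> 23 -> 31 -> None


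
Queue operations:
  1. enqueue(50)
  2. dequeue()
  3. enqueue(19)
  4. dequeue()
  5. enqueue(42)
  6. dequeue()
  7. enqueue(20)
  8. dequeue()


enqueue(50) -> [50]
dequeue()->50, []
enqueue(19) -> [19]
dequeue()->19, []
enqueue(42) -> [42]
dequeue()->42, []
enqueue(20) -> [20]
dequeue()->20, []

Final queue: []


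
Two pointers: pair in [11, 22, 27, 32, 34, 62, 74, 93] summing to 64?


lo=0(11)+hi=7(93)=104
lo=0(11)+hi=6(74)=85
lo=0(11)+hi=5(62)=73
lo=0(11)+hi=4(34)=45
lo=1(22)+hi=4(34)=56
lo=2(27)+hi=4(34)=61
lo=3(32)+hi=4(34)=66

No pair found


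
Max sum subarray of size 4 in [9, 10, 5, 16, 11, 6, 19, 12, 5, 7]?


[0:4]: 40
[1:5]: 42
[2:6]: 38
[3:7]: 52
[4:8]: 48
[5:9]: 42
[6:10]: 43

Max: 52 at [3:7]


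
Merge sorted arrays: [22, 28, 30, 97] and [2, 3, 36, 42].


Take 2 from B
Take 3 from B
Take 22 from A
Take 28 from A
Take 30 from A
Take 36 from B
Take 42 from B

Merged: [2, 3, 22, 28, 30, 36, 42, 97]


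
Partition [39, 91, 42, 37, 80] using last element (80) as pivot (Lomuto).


Pivot: 80
  39 <= 80: advance i (no swap)
  42 <= 80: swap -> [39, 42, 91, 37, 80]
  37 <= 80: swap -> [39, 42, 37, 91, 80]
Place pivot at 3: [39, 42, 37, 80, 91]

Partitioned: [39, 42, 37, 80, 91]


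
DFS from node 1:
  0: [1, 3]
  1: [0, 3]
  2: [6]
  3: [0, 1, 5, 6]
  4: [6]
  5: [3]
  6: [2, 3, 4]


Visit 1, push [3, 0]
Visit 0, push [3]
Visit 3, push [6, 5]
Visit 5, push []
Visit 6, push [4, 2]
Visit 2, push []
Visit 4, push []

DFS order: [1, 0, 3, 5, 6, 2, 4]


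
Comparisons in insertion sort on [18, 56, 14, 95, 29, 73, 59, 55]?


Algorithm: insertion sort
Input: [18, 56, 14, 95, 29, 73, 59, 55]
Sorted: [14, 18, 29, 55, 56, 59, 73, 95]

17


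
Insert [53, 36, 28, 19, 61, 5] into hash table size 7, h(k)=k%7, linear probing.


Insert 53: h=4 -> slot 4
Insert 36: h=1 -> slot 1
Insert 28: h=0 -> slot 0
Insert 19: h=5 -> slot 5
Insert 61: h=5, 1 probes -> slot 6
Insert 5: h=5, 4 probes -> slot 2

Table: [28, 36, 5, None, 53, 19, 61]


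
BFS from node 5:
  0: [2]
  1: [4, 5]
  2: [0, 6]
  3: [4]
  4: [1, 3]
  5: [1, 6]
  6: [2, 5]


Visit 5, enqueue [1, 6]
Visit 1, enqueue [4]
Visit 6, enqueue [2]
Visit 4, enqueue [3]
Visit 2, enqueue [0]
Visit 3, enqueue []
Visit 0, enqueue []

BFS order: [5, 1, 6, 4, 2, 3, 0]


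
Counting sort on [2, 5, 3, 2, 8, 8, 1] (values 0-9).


Input: [2, 5, 3, 2, 8, 8, 1]
Counts: [0, 1, 2, 1, 0, 1, 0, 0, 2, 0]

Sorted: [1, 2, 2, 3, 5, 8, 8]


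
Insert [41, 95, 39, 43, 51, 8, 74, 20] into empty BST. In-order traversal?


Insert 41: root
Insert 95: R from 41
Insert 39: L from 41
Insert 43: R from 41 -> L from 95
Insert 51: R from 41 -> L from 95 -> R from 43
Insert 8: L from 41 -> L from 39
Insert 74: R from 41 -> L from 95 -> R from 43 -> R from 51
Insert 20: L from 41 -> L from 39 -> R from 8

In-order: [8, 20, 39, 41, 43, 51, 74, 95]


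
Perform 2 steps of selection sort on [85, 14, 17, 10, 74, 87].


Initial: [85, 14, 17, 10, 74, 87]
Step 1: min=10 at 3
  Swap: [10, 14, 17, 85, 74, 87]
Step 2: min=14 at 1
  Swap: [10, 14, 17, 85, 74, 87]

After 2 steps: [10, 14, 17, 85, 74, 87]


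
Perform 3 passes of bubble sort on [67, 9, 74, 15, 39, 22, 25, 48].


Initial: [67, 9, 74, 15, 39, 22, 25, 48]
Pass 1: [9, 67, 15, 39, 22, 25, 48, 74] (6 swaps)
Pass 2: [9, 15, 39, 22, 25, 48, 67, 74] (5 swaps)
Pass 3: [9, 15, 22, 25, 39, 48, 67, 74] (2 swaps)

After 3 passes: [9, 15, 22, 25, 39, 48, 67, 74]


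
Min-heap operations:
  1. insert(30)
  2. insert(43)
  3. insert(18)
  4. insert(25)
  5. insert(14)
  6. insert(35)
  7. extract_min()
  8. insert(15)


insert(30) -> [30]
insert(43) -> [30, 43]
insert(18) -> [18, 43, 30]
insert(25) -> [18, 25, 30, 43]
insert(14) -> [14, 18, 30, 43, 25]
insert(35) -> [14, 18, 30, 43, 25, 35]
extract_min()->14, [18, 25, 30, 43, 35]
insert(15) -> [15, 25, 18, 43, 35, 30]

Final heap: [15, 25, 18, 43, 35, 30]


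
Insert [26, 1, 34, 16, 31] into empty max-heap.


Insert 26: [26]
Insert 1: [26, 1]
Insert 34: [34, 1, 26]
Insert 16: [34, 16, 26, 1]
Insert 31: [34, 31, 26, 1, 16]

Final heap: [34, 31, 26, 1, 16]


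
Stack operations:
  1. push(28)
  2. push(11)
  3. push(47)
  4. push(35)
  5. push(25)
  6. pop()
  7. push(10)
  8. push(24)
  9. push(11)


push(28) -> [28]
push(11) -> [28, 11]
push(47) -> [28, 11, 47]
push(35) -> [28, 11, 47, 35]
push(25) -> [28, 11, 47, 35, 25]
pop()->25, [28, 11, 47, 35]
push(10) -> [28, 11, 47, 35, 10]
push(24) -> [28, 11, 47, 35, 10, 24]
push(11) -> [28, 11, 47, 35, 10, 24, 11]

Final stack: [28, 11, 47, 35, 10, 24, 11]


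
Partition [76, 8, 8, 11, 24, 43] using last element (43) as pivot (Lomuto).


Pivot: 43
  8 <= 43: swap -> [8, 76, 8, 11, 24, 43]
  8 <= 43: swap -> [8, 8, 76, 11, 24, 43]
  11 <= 43: swap -> [8, 8, 11, 76, 24, 43]
  24 <= 43: swap -> [8, 8, 11, 24, 76, 43]
Place pivot at 4: [8, 8, 11, 24, 43, 76]

Partitioned: [8, 8, 11, 24, 43, 76]


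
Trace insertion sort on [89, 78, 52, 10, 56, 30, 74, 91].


Initial: [89, 78, 52, 10, 56, 30, 74, 91]
Insert 78: [78, 89, 52, 10, 56, 30, 74, 91]
Insert 52: [52, 78, 89, 10, 56, 30, 74, 91]
Insert 10: [10, 52, 78, 89, 56, 30, 74, 91]
Insert 56: [10, 52, 56, 78, 89, 30, 74, 91]
Insert 30: [10, 30, 52, 56, 78, 89, 74, 91]
Insert 74: [10, 30, 52, 56, 74, 78, 89, 91]
Insert 91: [10, 30, 52, 56, 74, 78, 89, 91]

Sorted: [10, 30, 52, 56, 74, 78, 89, 91]


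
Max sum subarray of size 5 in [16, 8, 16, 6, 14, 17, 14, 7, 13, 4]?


[0:5]: 60
[1:6]: 61
[2:7]: 67
[3:8]: 58
[4:9]: 65
[5:10]: 55

Max: 67 at [2:7]


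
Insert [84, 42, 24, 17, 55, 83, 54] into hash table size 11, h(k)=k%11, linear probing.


Insert 84: h=7 -> slot 7
Insert 42: h=9 -> slot 9
Insert 24: h=2 -> slot 2
Insert 17: h=6 -> slot 6
Insert 55: h=0 -> slot 0
Insert 83: h=6, 2 probes -> slot 8
Insert 54: h=10 -> slot 10

Table: [55, None, 24, None, None, None, 17, 84, 83, 42, 54]


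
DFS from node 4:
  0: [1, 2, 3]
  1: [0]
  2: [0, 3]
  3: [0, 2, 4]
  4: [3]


Visit 4, push [3]
Visit 3, push [2, 0]
Visit 0, push [2, 1]
Visit 1, push []
Visit 2, push []

DFS order: [4, 3, 0, 1, 2]


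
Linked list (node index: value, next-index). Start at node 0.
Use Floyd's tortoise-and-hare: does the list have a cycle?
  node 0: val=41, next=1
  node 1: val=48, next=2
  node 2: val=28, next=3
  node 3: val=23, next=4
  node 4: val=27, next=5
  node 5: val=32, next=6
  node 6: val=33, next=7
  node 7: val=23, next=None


Floyd's tortoise (slow, +1) and hare (fast, +2):
  init: slow=0, fast=0
  step 1: slow=1, fast=2
  step 2: slow=2, fast=4
  step 3: slow=3, fast=6
  step 4: fast 6->7->None, no cycle

Cycle: no


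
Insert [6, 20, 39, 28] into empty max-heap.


Insert 6: [6]
Insert 20: [20, 6]
Insert 39: [39, 6, 20]
Insert 28: [39, 28, 20, 6]

Final heap: [39, 28, 20, 6]


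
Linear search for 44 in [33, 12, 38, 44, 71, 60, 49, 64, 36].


i=0: 33!=44
i=1: 12!=44
i=2: 38!=44
i=3: 44==44 found!

Found at 3, 4 comps


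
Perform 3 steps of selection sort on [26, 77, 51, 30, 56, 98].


Initial: [26, 77, 51, 30, 56, 98]
Step 1: min=26 at 0
  Swap: [26, 77, 51, 30, 56, 98]
Step 2: min=30 at 3
  Swap: [26, 30, 51, 77, 56, 98]
Step 3: min=51 at 2
  Swap: [26, 30, 51, 77, 56, 98]

After 3 steps: [26, 30, 51, 77, 56, 98]


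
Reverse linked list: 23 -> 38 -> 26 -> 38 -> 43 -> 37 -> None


Step 1: curr=23, set curr.next=prev(None) | reversed so far: 23
Step 2: curr=38, set curr.next=prev(23) | reversed so far: 38 -> 23
Step 3: curr=26, set curr.next=prev(38) | reversed so far: 26 -> 38 -> 23
Step 4: curr=38, set curr.next=prev(26) | reversed so far: 38 -> 26 -> 38 -> 23
Step 5: curr=43, set curr.next=prev(38) | reversed so far: 43 -> 38 -> 26 -> 38 -> 23
Step 6: curr=37, set curr.next=prev(43) | reversed so far: 37 -> 43 -> 38 -> 26 -> 38 -> 23

37 -> 43 -> 38 -> 26 -> 38 -> 23 -> None


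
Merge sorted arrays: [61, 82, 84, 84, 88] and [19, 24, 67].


Take 19 from B
Take 24 from B
Take 61 from A
Take 67 from B

Merged: [19, 24, 61, 67, 82, 84, 84, 88]


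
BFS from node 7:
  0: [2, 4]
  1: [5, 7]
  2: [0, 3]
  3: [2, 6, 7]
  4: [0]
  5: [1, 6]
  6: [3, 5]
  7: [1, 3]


Visit 7, enqueue [1, 3]
Visit 1, enqueue [5]
Visit 3, enqueue [2, 6]
Visit 5, enqueue []
Visit 2, enqueue [0]
Visit 6, enqueue []
Visit 0, enqueue [4]
Visit 4, enqueue []

BFS order: [7, 1, 3, 5, 2, 6, 0, 4]


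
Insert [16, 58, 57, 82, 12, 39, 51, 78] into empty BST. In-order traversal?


Insert 16: root
Insert 58: R from 16
Insert 57: R from 16 -> L from 58
Insert 82: R from 16 -> R from 58
Insert 12: L from 16
Insert 39: R from 16 -> L from 58 -> L from 57
Insert 51: R from 16 -> L from 58 -> L from 57 -> R from 39
Insert 78: R from 16 -> R from 58 -> L from 82

In-order: [12, 16, 39, 51, 57, 58, 78, 82]


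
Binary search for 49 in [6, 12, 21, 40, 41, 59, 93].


Step 1: lo=0, hi=6, mid=3, val=40
Step 2: lo=4, hi=6, mid=5, val=59
Step 3: lo=4, hi=4, mid=4, val=41

Not found


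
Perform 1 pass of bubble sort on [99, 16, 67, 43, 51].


Initial: [99, 16, 67, 43, 51]
Pass 1: [16, 67, 43, 51, 99] (4 swaps)

After 1 pass: [16, 67, 43, 51, 99]


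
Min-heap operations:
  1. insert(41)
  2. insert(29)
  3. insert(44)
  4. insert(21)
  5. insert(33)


insert(41) -> [41]
insert(29) -> [29, 41]
insert(44) -> [29, 41, 44]
insert(21) -> [21, 29, 44, 41]
insert(33) -> [21, 29, 44, 41, 33]

Final heap: [21, 29, 44, 41, 33]


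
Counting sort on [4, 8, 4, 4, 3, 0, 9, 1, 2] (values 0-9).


Input: [4, 8, 4, 4, 3, 0, 9, 1, 2]
Counts: [1, 1, 1, 1, 3, 0, 0, 0, 1, 1]

Sorted: [0, 1, 2, 3, 4, 4, 4, 8, 9]


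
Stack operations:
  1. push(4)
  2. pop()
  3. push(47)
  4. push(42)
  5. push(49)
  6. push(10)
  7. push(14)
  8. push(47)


push(4) -> [4]
pop()->4, []
push(47) -> [47]
push(42) -> [47, 42]
push(49) -> [47, 42, 49]
push(10) -> [47, 42, 49, 10]
push(14) -> [47, 42, 49, 10, 14]
push(47) -> [47, 42, 49, 10, 14, 47]

Final stack: [47, 42, 49, 10, 14, 47]


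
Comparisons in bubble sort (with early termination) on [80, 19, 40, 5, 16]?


Algorithm: bubble sort (with early termination)
Input: [80, 19, 40, 5, 16]
Sorted: [5, 16, 19, 40, 80]

10


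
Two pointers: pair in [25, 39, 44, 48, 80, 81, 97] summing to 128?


lo=0(25)+hi=6(97)=122
lo=1(39)+hi=6(97)=136
lo=1(39)+hi=5(81)=120
lo=2(44)+hi=5(81)=125
lo=3(48)+hi=5(81)=129
lo=3(48)+hi=4(80)=128

Yes: 48+80=128


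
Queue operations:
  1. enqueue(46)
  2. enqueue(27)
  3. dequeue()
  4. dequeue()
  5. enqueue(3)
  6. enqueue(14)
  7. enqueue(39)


enqueue(46) -> [46]
enqueue(27) -> [46, 27]
dequeue()->46, [27]
dequeue()->27, []
enqueue(3) -> [3]
enqueue(14) -> [3, 14]
enqueue(39) -> [3, 14, 39]

Final queue: [3, 14, 39]


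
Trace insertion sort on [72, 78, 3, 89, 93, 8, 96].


Initial: [72, 78, 3, 89, 93, 8, 96]
Insert 78: [72, 78, 3, 89, 93, 8, 96]
Insert 3: [3, 72, 78, 89, 93, 8, 96]
Insert 89: [3, 72, 78, 89, 93, 8, 96]
Insert 93: [3, 72, 78, 89, 93, 8, 96]
Insert 8: [3, 8, 72, 78, 89, 93, 96]
Insert 96: [3, 8, 72, 78, 89, 93, 96]

Sorted: [3, 8, 72, 78, 89, 93, 96]


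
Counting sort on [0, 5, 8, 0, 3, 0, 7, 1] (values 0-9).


Input: [0, 5, 8, 0, 3, 0, 7, 1]
Counts: [3, 1, 0, 1, 0, 1, 0, 1, 1, 0]

Sorted: [0, 0, 0, 1, 3, 5, 7, 8]


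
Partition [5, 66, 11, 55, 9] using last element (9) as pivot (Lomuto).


Pivot: 9
  5 <= 9: advance i (no swap)
Place pivot at 1: [5, 9, 11, 55, 66]

Partitioned: [5, 9, 11, 55, 66]


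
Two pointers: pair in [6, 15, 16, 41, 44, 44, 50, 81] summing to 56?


lo=0(6)+hi=7(81)=87
lo=0(6)+hi=6(50)=56

Yes: 6+50=56


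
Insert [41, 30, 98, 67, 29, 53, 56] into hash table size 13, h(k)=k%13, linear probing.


Insert 41: h=2 -> slot 2
Insert 30: h=4 -> slot 4
Insert 98: h=7 -> slot 7
Insert 67: h=2, 1 probes -> slot 3
Insert 29: h=3, 2 probes -> slot 5
Insert 53: h=1 -> slot 1
Insert 56: h=4, 2 probes -> slot 6

Table: [None, 53, 41, 67, 30, 29, 56, 98, None, None, None, None, None]


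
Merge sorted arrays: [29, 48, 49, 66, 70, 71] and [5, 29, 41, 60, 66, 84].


Take 5 from B
Take 29 from A
Take 29 from B
Take 41 from B
Take 48 from A
Take 49 from A
Take 60 from B
Take 66 from A
Take 66 from B
Take 70 from A
Take 71 from A

Merged: [5, 29, 29, 41, 48, 49, 60, 66, 66, 70, 71, 84]


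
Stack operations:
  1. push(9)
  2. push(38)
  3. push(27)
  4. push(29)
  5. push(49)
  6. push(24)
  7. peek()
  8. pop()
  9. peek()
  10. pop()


push(9) -> [9]
push(38) -> [9, 38]
push(27) -> [9, 38, 27]
push(29) -> [9, 38, 27, 29]
push(49) -> [9, 38, 27, 29, 49]
push(24) -> [9, 38, 27, 29, 49, 24]
peek()->24
pop()->24, [9, 38, 27, 29, 49]
peek()->49
pop()->49, [9, 38, 27, 29]

Final stack: [9, 38, 27, 29]


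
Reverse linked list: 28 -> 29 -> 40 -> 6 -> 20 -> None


Step 1: curr=28, set curr.next=prev(None) | reversed so far: 28
Step 2: curr=29, set curr.next=prev(28) | reversed so far: 29 -> 28
Step 3: curr=40, set curr.next=prev(29) | reversed so far: 40 -> 29 -> 28
Step 4: curr=6, set curr.next=prev(40) | reversed so far: 6 -> 40 -> 29 -> 28
Step 5: curr=20, set curr.next=prev(6) | reversed so far: 20 -> 6 -> 40 -> 29 -> 28

20 -> 6 -> 40 -> 29 -> 28 -> None


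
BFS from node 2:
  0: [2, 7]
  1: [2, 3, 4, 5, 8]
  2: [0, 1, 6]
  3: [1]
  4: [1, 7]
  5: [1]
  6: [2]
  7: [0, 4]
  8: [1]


Visit 2, enqueue [0, 1, 6]
Visit 0, enqueue [7]
Visit 1, enqueue [3, 4, 5, 8]
Visit 6, enqueue []
Visit 7, enqueue []
Visit 3, enqueue []
Visit 4, enqueue []
Visit 5, enqueue []
Visit 8, enqueue []

BFS order: [2, 0, 1, 6, 7, 3, 4, 5, 8]


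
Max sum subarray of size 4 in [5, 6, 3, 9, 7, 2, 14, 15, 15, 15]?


[0:4]: 23
[1:5]: 25
[2:6]: 21
[3:7]: 32
[4:8]: 38
[5:9]: 46
[6:10]: 59

Max: 59 at [6:10]


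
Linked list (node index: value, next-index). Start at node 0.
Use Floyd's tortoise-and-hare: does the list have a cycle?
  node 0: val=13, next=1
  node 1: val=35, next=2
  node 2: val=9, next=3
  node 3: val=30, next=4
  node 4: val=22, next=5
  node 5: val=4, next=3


Floyd's tortoise (slow, +1) and hare (fast, +2):
  init: slow=0, fast=0
  step 1: slow=1, fast=2
  step 2: slow=2, fast=4
  step 3: slow=3, fast=3
  slow == fast at node 3: cycle detected

Cycle: yes


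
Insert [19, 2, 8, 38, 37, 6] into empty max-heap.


Insert 19: [19]
Insert 2: [19, 2]
Insert 8: [19, 2, 8]
Insert 38: [38, 19, 8, 2]
Insert 37: [38, 37, 8, 2, 19]
Insert 6: [38, 37, 8, 2, 19, 6]

Final heap: [38, 37, 8, 2, 19, 6]


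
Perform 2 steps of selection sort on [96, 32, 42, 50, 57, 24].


Initial: [96, 32, 42, 50, 57, 24]
Step 1: min=24 at 5
  Swap: [24, 32, 42, 50, 57, 96]
Step 2: min=32 at 1
  Swap: [24, 32, 42, 50, 57, 96]

After 2 steps: [24, 32, 42, 50, 57, 96]


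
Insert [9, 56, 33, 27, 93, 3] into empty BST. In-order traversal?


Insert 9: root
Insert 56: R from 9
Insert 33: R from 9 -> L from 56
Insert 27: R from 9 -> L from 56 -> L from 33
Insert 93: R from 9 -> R from 56
Insert 3: L from 9

In-order: [3, 9, 27, 33, 56, 93]


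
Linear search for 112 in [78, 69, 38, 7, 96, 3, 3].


i=0: 78!=112
i=1: 69!=112
i=2: 38!=112
i=3: 7!=112
i=4: 96!=112
i=5: 3!=112
i=6: 3!=112

Not found, 7 comps


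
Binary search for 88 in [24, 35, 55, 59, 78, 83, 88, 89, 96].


Step 1: lo=0, hi=8, mid=4, val=78
Step 2: lo=5, hi=8, mid=6, val=88

Found at index 6


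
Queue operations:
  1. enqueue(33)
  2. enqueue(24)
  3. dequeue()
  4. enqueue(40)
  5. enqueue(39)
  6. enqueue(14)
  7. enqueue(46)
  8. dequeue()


enqueue(33) -> [33]
enqueue(24) -> [33, 24]
dequeue()->33, [24]
enqueue(40) -> [24, 40]
enqueue(39) -> [24, 40, 39]
enqueue(14) -> [24, 40, 39, 14]
enqueue(46) -> [24, 40, 39, 14, 46]
dequeue()->24, [40, 39, 14, 46]

Final queue: [40, 39, 14, 46]


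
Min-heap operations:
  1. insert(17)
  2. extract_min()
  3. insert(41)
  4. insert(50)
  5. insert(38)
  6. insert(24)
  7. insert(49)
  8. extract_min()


insert(17) -> [17]
extract_min()->17, []
insert(41) -> [41]
insert(50) -> [41, 50]
insert(38) -> [38, 50, 41]
insert(24) -> [24, 38, 41, 50]
insert(49) -> [24, 38, 41, 50, 49]
extract_min()->24, [38, 49, 41, 50]

Final heap: [38, 49, 41, 50]


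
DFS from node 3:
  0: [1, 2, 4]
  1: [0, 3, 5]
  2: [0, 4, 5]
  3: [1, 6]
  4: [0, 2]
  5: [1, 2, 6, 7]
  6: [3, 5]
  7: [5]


Visit 3, push [6, 1]
Visit 1, push [5, 0]
Visit 0, push [4, 2]
Visit 2, push [5, 4]
Visit 4, push []
Visit 5, push [7, 6]
Visit 6, push []
Visit 7, push []

DFS order: [3, 1, 0, 2, 4, 5, 6, 7]


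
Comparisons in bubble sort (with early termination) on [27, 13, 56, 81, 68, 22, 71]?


Algorithm: bubble sort (with early termination)
Input: [27, 13, 56, 81, 68, 22, 71]
Sorted: [13, 22, 27, 56, 68, 71, 81]

20


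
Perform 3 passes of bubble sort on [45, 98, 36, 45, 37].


Initial: [45, 98, 36, 45, 37]
Pass 1: [45, 36, 45, 37, 98] (3 swaps)
Pass 2: [36, 45, 37, 45, 98] (2 swaps)
Pass 3: [36, 37, 45, 45, 98] (1 swaps)

After 3 passes: [36, 37, 45, 45, 98]


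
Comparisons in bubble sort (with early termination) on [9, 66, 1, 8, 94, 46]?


Algorithm: bubble sort (with early termination)
Input: [9, 66, 1, 8, 94, 46]
Sorted: [1, 8, 9, 46, 66, 94]

12


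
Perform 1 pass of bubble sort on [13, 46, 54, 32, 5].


Initial: [13, 46, 54, 32, 5]
Pass 1: [13, 46, 32, 5, 54] (2 swaps)

After 1 pass: [13, 46, 32, 5, 54]


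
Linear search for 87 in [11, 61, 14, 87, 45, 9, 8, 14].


i=0: 11!=87
i=1: 61!=87
i=2: 14!=87
i=3: 87==87 found!

Found at 3, 4 comps


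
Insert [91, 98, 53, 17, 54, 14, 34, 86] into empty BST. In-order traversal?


Insert 91: root
Insert 98: R from 91
Insert 53: L from 91
Insert 17: L from 91 -> L from 53
Insert 54: L from 91 -> R from 53
Insert 14: L from 91 -> L from 53 -> L from 17
Insert 34: L from 91 -> L from 53 -> R from 17
Insert 86: L from 91 -> R from 53 -> R from 54

In-order: [14, 17, 34, 53, 54, 86, 91, 98]


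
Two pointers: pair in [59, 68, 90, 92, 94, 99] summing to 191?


lo=0(59)+hi=5(99)=158
lo=1(68)+hi=5(99)=167
lo=2(90)+hi=5(99)=189
lo=3(92)+hi=5(99)=191

Yes: 92+99=191


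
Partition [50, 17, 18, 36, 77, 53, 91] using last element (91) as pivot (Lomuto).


Pivot: 91
  50 <= 91: advance i (no swap)
  17 <= 91: advance i (no swap)
  18 <= 91: advance i (no swap)
  36 <= 91: advance i (no swap)
  77 <= 91: advance i (no swap)
  53 <= 91: advance i (no swap)
Place pivot at 6: [50, 17, 18, 36, 77, 53, 91]

Partitioned: [50, 17, 18, 36, 77, 53, 91]


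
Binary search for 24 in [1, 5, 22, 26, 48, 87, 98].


Step 1: lo=0, hi=6, mid=3, val=26
Step 2: lo=0, hi=2, mid=1, val=5
Step 3: lo=2, hi=2, mid=2, val=22

Not found


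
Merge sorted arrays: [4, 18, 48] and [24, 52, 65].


Take 4 from A
Take 18 from A
Take 24 from B
Take 48 from A

Merged: [4, 18, 24, 48, 52, 65]


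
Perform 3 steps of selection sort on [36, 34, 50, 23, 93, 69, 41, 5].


Initial: [36, 34, 50, 23, 93, 69, 41, 5]
Step 1: min=5 at 7
  Swap: [5, 34, 50, 23, 93, 69, 41, 36]
Step 2: min=23 at 3
  Swap: [5, 23, 50, 34, 93, 69, 41, 36]
Step 3: min=34 at 3
  Swap: [5, 23, 34, 50, 93, 69, 41, 36]

After 3 steps: [5, 23, 34, 50, 93, 69, 41, 36]


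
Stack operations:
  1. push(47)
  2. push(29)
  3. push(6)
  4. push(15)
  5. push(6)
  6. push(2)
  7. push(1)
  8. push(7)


push(47) -> [47]
push(29) -> [47, 29]
push(6) -> [47, 29, 6]
push(15) -> [47, 29, 6, 15]
push(6) -> [47, 29, 6, 15, 6]
push(2) -> [47, 29, 6, 15, 6, 2]
push(1) -> [47, 29, 6, 15, 6, 2, 1]
push(7) -> [47, 29, 6, 15, 6, 2, 1, 7]

Final stack: [47, 29, 6, 15, 6, 2, 1, 7]


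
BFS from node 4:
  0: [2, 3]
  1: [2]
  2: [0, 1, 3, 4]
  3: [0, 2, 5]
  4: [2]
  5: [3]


Visit 4, enqueue [2]
Visit 2, enqueue [0, 1, 3]
Visit 0, enqueue []
Visit 1, enqueue []
Visit 3, enqueue [5]
Visit 5, enqueue []

BFS order: [4, 2, 0, 1, 3, 5]


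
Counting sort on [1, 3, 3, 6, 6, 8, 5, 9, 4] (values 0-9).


Input: [1, 3, 3, 6, 6, 8, 5, 9, 4]
Counts: [0, 1, 0, 2, 1, 1, 2, 0, 1, 1]

Sorted: [1, 3, 3, 4, 5, 6, 6, 8, 9]


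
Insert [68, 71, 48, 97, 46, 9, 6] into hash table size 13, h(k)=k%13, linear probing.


Insert 68: h=3 -> slot 3
Insert 71: h=6 -> slot 6
Insert 48: h=9 -> slot 9
Insert 97: h=6, 1 probes -> slot 7
Insert 46: h=7, 1 probes -> slot 8
Insert 9: h=9, 1 probes -> slot 10
Insert 6: h=6, 5 probes -> slot 11

Table: [None, None, None, 68, None, None, 71, 97, 46, 48, 9, 6, None]


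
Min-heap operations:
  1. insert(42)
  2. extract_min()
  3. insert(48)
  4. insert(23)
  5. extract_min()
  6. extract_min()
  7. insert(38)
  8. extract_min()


insert(42) -> [42]
extract_min()->42, []
insert(48) -> [48]
insert(23) -> [23, 48]
extract_min()->23, [48]
extract_min()->48, []
insert(38) -> [38]
extract_min()->38, []

Final heap: []


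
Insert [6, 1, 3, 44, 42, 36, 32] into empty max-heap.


Insert 6: [6]
Insert 1: [6, 1]
Insert 3: [6, 1, 3]
Insert 44: [44, 6, 3, 1]
Insert 42: [44, 42, 3, 1, 6]
Insert 36: [44, 42, 36, 1, 6, 3]
Insert 32: [44, 42, 36, 1, 6, 3, 32]

Final heap: [44, 42, 36, 1, 6, 3, 32]


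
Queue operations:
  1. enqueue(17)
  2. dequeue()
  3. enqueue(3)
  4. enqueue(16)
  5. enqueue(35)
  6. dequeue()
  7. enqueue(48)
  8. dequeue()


enqueue(17) -> [17]
dequeue()->17, []
enqueue(3) -> [3]
enqueue(16) -> [3, 16]
enqueue(35) -> [3, 16, 35]
dequeue()->3, [16, 35]
enqueue(48) -> [16, 35, 48]
dequeue()->16, [35, 48]

Final queue: [35, 48]


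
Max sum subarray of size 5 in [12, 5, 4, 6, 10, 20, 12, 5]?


[0:5]: 37
[1:6]: 45
[2:7]: 52
[3:8]: 53

Max: 53 at [3:8]


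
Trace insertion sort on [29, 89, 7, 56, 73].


Initial: [29, 89, 7, 56, 73]
Insert 89: [29, 89, 7, 56, 73]
Insert 7: [7, 29, 89, 56, 73]
Insert 56: [7, 29, 56, 89, 73]
Insert 73: [7, 29, 56, 73, 89]

Sorted: [7, 29, 56, 73, 89]


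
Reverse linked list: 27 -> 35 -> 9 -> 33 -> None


Step 1: curr=27, set curr.next=prev(None) | reversed so far: 27
Step 2: curr=35, set curr.next=prev(27) | reversed so far: 35 -> 27
Step 3: curr=9, set curr.next=prev(35) | reversed so far: 9 -> 35 -> 27
Step 4: curr=33, set curr.next=prev(9) | reversed so far: 33 -> 9 -> 35 -> 27

33 -> 9 -> 35 -> 27 -> None


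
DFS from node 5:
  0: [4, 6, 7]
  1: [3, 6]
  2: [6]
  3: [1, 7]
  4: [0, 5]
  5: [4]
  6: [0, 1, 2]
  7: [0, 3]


Visit 5, push [4]
Visit 4, push [0]
Visit 0, push [7, 6]
Visit 6, push [2, 1]
Visit 1, push [3]
Visit 3, push [7]
Visit 7, push []
Visit 2, push []

DFS order: [5, 4, 0, 6, 1, 3, 7, 2]


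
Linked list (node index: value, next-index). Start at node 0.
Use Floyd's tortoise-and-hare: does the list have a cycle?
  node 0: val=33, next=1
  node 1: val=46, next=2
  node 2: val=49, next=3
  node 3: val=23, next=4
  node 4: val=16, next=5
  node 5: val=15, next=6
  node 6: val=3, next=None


Floyd's tortoise (slow, +1) and hare (fast, +2):
  init: slow=0, fast=0
  step 1: slow=1, fast=2
  step 2: slow=2, fast=4
  step 3: slow=3, fast=6
  step 4: fast -> None, no cycle

Cycle: no


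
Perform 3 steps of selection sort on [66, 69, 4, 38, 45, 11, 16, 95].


Initial: [66, 69, 4, 38, 45, 11, 16, 95]
Step 1: min=4 at 2
  Swap: [4, 69, 66, 38, 45, 11, 16, 95]
Step 2: min=11 at 5
  Swap: [4, 11, 66, 38, 45, 69, 16, 95]
Step 3: min=16 at 6
  Swap: [4, 11, 16, 38, 45, 69, 66, 95]

After 3 steps: [4, 11, 16, 38, 45, 69, 66, 95]
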